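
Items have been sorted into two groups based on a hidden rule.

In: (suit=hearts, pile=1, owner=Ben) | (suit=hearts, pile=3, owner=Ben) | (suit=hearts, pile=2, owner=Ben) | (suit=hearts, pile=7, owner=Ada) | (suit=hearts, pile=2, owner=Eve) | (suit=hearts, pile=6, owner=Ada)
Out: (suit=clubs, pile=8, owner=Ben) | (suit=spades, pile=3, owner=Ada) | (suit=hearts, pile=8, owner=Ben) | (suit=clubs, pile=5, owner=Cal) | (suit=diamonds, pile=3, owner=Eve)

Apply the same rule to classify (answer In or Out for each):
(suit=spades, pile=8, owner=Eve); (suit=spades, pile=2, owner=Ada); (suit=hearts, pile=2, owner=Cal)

Out, Out, In

The pattern is that an item is 'In' exactly when: suit is hearts AND pile ≤ 7.
(suit=spades, pile=8, owner=Eve) → suit is spades, pile = 8 → Out. (suit=spades, pile=2, owner=Ada) → suit is spades, pile = 2 → Out. (suit=hearts, pile=2, owner=Cal) → suit is hearts, pile = 2 → In.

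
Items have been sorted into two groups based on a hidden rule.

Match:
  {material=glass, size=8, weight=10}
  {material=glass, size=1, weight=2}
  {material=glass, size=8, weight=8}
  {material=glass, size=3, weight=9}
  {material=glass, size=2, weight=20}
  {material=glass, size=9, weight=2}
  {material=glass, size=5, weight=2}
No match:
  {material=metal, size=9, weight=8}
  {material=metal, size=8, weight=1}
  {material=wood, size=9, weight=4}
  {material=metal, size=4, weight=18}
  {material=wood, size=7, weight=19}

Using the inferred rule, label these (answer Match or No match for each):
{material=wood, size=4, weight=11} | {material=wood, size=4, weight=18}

No match, No match

All 'Match' examples share one property — material is glass — and every 'No match' example lacks it.
{material=wood, size=4, weight=11} — material is wood, hence No match. {material=wood, size=4, weight=18} — material is wood, hence No match.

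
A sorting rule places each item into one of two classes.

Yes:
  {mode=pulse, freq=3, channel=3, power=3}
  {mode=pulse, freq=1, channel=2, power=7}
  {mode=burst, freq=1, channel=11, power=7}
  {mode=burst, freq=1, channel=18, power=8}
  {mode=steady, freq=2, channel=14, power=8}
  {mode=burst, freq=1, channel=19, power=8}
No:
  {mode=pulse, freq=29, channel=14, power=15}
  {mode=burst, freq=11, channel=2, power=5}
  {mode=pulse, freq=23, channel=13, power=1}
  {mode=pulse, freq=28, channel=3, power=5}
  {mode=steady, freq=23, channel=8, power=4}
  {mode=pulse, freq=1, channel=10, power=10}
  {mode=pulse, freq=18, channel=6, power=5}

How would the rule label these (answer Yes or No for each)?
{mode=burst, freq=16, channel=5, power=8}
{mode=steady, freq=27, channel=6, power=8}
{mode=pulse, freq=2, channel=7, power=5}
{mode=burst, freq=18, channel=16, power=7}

No, No, Yes, No

One predicate separates the groups cleanly: power ≤ 8 AND freq ≤ 3.
{mode=burst, freq=16, channel=5, power=8}: No (power = 8, freq = 16). {mode=steady, freq=27, channel=6, power=8}: No (power = 8, freq = 27). {mode=pulse, freq=2, channel=7, power=5}: Yes (power = 5, freq = 2). {mode=burst, freq=18, channel=16, power=7}: No (power = 7, freq = 18).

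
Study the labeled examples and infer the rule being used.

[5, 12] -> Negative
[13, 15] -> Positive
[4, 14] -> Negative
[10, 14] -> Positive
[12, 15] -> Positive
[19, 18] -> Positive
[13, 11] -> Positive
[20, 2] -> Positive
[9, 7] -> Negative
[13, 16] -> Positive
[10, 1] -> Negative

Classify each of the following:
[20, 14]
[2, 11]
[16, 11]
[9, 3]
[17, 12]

Positive, Negative, Positive, Negative, Positive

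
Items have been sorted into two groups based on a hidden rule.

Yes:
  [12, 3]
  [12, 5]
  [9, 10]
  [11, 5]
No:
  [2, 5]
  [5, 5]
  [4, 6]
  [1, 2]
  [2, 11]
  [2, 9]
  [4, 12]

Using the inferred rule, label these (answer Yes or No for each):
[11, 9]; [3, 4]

Yes, No

A rule that fits every label: first ≥ 6 — true of each 'Yes' example, false of each 'No' one.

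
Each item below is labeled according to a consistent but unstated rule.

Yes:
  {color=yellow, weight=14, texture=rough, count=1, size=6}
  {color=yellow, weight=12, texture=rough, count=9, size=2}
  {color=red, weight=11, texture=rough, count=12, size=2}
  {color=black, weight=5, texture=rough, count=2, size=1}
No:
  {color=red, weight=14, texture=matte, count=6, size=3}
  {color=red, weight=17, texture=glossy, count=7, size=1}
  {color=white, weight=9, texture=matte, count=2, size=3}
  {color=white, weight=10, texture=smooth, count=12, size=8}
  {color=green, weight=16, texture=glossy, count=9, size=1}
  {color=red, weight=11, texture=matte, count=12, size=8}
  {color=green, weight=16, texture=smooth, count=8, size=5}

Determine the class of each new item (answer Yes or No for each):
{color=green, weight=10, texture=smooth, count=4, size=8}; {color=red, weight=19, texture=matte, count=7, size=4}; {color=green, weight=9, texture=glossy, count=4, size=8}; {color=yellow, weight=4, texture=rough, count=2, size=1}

The rule appears to be: texture is rough.
{color=green, weight=10, texture=smooth, count=4, size=8} → texture is smooth → No. {color=red, weight=19, texture=matte, count=7, size=4} → texture is matte → No. {color=green, weight=9, texture=glossy, count=4, size=8} → texture is glossy → No. {color=yellow, weight=4, texture=rough, count=2, size=1} → texture is rough → Yes.

No, No, No, Yes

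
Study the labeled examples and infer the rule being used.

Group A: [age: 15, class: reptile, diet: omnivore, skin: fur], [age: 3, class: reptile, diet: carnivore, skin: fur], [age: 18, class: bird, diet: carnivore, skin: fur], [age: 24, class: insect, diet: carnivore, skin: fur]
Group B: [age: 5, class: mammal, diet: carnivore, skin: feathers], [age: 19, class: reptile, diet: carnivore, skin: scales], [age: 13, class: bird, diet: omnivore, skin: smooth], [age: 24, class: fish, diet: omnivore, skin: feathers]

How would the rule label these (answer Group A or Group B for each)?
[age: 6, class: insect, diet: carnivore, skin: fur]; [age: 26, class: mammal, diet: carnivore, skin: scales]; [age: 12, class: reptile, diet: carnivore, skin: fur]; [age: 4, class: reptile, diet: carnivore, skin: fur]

Group A, Group B, Group A, Group A

A rule that fits every label: skin is fur — true of each 'Group A' example, false of each 'Group B' one.
[age: 6, class: insect, diet: carnivore, skin: fur]: skin is fur — fits, so Group A. [age: 26, class: mammal, diet: carnivore, skin: scales]: skin is scales — fails this test, so Group B. [age: 12, class: reptile, diet: carnivore, skin: fur]: skin is fur — fits, so Group A. [age: 4, class: reptile, diet: carnivore, skin: fur]: skin is fur — fits, so Group A.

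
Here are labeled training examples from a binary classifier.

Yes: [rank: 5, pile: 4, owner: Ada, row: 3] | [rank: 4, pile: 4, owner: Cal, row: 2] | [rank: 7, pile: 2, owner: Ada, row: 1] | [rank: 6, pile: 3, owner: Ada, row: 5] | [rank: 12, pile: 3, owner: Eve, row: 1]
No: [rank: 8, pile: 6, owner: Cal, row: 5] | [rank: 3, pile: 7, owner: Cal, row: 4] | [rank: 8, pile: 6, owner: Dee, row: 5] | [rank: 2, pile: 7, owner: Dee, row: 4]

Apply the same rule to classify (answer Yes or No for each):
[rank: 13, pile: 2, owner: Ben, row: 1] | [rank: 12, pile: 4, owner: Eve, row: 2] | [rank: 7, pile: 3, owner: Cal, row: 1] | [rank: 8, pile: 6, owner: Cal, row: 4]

Yes, Yes, Yes, No

'Yes' ⟺ pile ≤ 4.
[rank: 13, pile: 2, owner: Ben, row: 1]: pile = 2 — qualifies, so Yes.
[rank: 12, pile: 4, owner: Eve, row: 2]: pile = 4 — qualifies, so Yes.
[rank: 7, pile: 3, owner: Cal, row: 1]: pile = 3 — qualifies, so Yes.
[rank: 8, pile: 6, owner: Cal, row: 4]: pile = 6 — does not fit, so No.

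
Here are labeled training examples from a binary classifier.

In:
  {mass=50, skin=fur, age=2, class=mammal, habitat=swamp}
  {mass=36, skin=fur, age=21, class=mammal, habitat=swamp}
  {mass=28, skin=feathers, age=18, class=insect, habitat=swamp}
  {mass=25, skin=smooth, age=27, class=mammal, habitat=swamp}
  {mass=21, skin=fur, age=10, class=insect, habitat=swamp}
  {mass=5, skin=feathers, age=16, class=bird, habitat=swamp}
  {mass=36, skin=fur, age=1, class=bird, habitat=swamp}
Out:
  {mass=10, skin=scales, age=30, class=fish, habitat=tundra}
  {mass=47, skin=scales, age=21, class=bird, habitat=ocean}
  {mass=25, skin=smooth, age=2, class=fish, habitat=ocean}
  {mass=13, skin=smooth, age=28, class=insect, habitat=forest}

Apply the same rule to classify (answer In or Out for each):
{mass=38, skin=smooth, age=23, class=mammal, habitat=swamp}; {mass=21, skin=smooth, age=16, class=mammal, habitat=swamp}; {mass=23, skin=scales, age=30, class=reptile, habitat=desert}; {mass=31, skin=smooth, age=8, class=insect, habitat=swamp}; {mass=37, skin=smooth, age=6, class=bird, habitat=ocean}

The common property of the 'In' items is: habitat is swamp. No 'Out' item has it.
{mass=38, skin=smooth, age=23, class=mammal, habitat=swamp}: habitat is swamp — checks out, so In.
{mass=21, skin=smooth, age=16, class=mammal, habitat=swamp}: habitat is swamp — checks out, so In.
{mass=23, skin=scales, age=30, class=reptile, habitat=desert}: habitat is desert — does not fit, so Out.
{mass=31, skin=smooth, age=8, class=insect, habitat=swamp}: habitat is swamp — checks out, so In.
{mass=37, skin=smooth, age=6, class=bird, habitat=ocean}: habitat is ocean — does not fit, so Out.

In, In, Out, In, Out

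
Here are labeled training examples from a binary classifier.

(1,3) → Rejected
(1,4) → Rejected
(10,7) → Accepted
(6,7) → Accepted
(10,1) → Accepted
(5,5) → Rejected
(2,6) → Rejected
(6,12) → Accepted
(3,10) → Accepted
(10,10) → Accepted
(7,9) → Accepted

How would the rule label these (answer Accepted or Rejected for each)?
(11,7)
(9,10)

Rule: sum ≥ 11. This holds for each 'Accepted' example and fails for each 'Rejected' one.
(11,7): 11+7 = 18, checks out → Accepted.
(9,10): 9+10 = 19, checks out → Accepted.

Accepted, Accepted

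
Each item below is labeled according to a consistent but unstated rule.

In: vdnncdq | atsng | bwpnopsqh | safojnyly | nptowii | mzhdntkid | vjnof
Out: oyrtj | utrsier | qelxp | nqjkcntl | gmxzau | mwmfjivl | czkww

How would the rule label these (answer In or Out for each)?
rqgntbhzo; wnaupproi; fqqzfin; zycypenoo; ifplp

Rule: odd length AND contains 'n'. This holds for each 'In' example and fails for each 'Out' one.
rqgntbhzo: length 9, has 'n' — meets the rule, so In. wnaupproi: length 9, has 'n' — meets the rule, so In. fqqzfin: length 7, has 'n' — meets the rule, so In. zycypenoo: length 9, has 'n' — meets the rule, so In. ifplp: length 5, no 'n' — fails the rule, so Out.

In, In, In, In, Out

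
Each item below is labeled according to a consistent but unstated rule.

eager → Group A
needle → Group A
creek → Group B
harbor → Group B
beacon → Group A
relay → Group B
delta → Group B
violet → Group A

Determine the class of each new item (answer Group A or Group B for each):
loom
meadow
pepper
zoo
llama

The simplest hypothesis consistent with all the labels is: has ≥ 3 vowels.

Group B, Group A, Group B, Group B, Group B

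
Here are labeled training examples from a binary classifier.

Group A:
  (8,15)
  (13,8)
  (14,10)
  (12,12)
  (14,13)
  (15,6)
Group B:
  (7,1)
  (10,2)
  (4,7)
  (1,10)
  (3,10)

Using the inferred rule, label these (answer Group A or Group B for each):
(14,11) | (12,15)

The pattern is that an item is 'Group A' exactly when: sum ≥ 21.
(14,11): 14+11 = 25, passes → Group A. (12,15): 12+15 = 27, passes → Group A.

Group A, Group A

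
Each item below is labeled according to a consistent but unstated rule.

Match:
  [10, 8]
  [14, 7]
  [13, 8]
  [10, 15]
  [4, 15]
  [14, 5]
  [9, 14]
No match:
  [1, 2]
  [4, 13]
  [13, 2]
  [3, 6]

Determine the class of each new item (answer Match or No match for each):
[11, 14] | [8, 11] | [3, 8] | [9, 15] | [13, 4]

The distinguishing property — sum ≥ 18 — holds for all the 'Match' cases and none of the 'No match' cases.
[11, 14] — 11+14 = 25, hence Match. [8, 11] — 8+11 = 19, hence Match. [3, 8] — 3+8 = 11, hence No match. [9, 15] — 9+15 = 24, hence Match. [13, 4] — 13+4 = 17, hence No match.

Match, Match, No match, Match, No match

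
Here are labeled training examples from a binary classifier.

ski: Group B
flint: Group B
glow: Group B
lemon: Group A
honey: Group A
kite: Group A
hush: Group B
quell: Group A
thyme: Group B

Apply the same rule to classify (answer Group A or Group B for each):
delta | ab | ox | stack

The pattern is that an item is 'Group A' exactly when: has ≥ 2 vowels.
delta: Group A (2 vowels). ab: Group B (1 vowel). ox: Group B (1 vowel). stack: Group B (1 vowel).

Group A, Group B, Group B, Group B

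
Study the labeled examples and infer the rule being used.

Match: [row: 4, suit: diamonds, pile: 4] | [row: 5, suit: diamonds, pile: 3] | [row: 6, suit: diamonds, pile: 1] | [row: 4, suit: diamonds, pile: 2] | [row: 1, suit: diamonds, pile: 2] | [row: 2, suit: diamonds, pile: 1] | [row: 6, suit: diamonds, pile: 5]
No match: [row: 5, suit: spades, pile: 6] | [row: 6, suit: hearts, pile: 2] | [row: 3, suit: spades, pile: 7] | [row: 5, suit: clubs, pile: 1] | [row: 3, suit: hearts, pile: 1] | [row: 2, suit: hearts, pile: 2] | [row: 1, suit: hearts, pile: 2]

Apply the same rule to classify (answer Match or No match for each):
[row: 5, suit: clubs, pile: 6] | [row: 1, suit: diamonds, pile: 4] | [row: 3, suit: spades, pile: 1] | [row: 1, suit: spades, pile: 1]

No match, Match, No match, No match

The rule appears to be: suit is diamonds.
[row: 5, suit: clubs, pile: 6]: No match (suit is clubs).
[row: 1, suit: diamonds, pile: 4]: Match (suit is diamonds).
[row: 3, suit: spades, pile: 1]: No match (suit is spades).
[row: 1, suit: spades, pile: 1]: No match (suit is spades).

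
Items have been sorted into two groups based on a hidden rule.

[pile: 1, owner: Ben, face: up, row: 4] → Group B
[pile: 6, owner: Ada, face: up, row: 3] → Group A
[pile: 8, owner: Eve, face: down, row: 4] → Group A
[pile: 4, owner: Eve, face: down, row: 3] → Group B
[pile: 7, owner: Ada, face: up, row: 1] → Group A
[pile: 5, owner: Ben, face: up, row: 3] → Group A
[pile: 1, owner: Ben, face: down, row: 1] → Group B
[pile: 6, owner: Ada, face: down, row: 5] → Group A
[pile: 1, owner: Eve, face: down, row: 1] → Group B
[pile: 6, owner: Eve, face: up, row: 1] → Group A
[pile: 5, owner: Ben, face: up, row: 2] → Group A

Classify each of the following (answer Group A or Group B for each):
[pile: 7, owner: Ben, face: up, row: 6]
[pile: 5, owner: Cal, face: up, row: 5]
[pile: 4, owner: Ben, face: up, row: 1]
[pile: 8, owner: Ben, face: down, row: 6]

Group A, Group A, Group B, Group A

The pattern is that an item is 'Group A' exactly when: pile ≥ 5.
[pile: 7, owner: Ben, face: up, row: 6] → pile = 7 → Group A.
[pile: 5, owner: Cal, face: up, row: 5] → pile = 5 → Group A.
[pile: 4, owner: Ben, face: up, row: 1] → pile = 4 → Group B.
[pile: 8, owner: Ben, face: down, row: 6] → pile = 8 → Group A.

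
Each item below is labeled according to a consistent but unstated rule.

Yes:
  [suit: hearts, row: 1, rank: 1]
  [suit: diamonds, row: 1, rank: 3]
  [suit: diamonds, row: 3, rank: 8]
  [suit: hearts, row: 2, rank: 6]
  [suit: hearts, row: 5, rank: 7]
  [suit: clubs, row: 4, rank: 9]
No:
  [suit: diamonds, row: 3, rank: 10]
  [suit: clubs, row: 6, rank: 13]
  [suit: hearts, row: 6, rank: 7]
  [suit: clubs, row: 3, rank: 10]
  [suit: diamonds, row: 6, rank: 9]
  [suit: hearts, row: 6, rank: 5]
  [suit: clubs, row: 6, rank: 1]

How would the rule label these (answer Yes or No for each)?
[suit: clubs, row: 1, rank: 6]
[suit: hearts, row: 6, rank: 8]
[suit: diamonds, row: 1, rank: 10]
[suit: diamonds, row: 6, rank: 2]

'Yes' ⟺ rank ≤ 9 AND row ≤ 5.
[suit: clubs, row: 1, rank: 6] — rank = 6, row = 1, hence Yes.
[suit: hearts, row: 6, rank: 8] — rank = 8, row = 6, hence No.
[suit: diamonds, row: 1, rank: 10] — rank = 10, row = 1, hence No.
[suit: diamonds, row: 6, rank: 2] — rank = 2, row = 6, hence No.

Yes, No, No, No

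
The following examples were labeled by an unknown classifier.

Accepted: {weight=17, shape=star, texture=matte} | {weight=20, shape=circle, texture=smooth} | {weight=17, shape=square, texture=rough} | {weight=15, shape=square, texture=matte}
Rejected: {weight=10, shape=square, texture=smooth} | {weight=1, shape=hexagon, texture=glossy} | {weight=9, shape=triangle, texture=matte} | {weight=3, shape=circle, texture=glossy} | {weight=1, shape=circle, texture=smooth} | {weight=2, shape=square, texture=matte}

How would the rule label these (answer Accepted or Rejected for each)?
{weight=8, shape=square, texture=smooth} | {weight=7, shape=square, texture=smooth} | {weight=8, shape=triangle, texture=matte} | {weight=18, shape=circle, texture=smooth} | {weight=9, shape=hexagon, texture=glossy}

Rejected, Rejected, Rejected, Accepted, Rejected

The rule appears to be: weight ≥ 15.
{weight=8, shape=square, texture=smooth}: weight = 8 — does not satisfy this, so Rejected.
{weight=7, shape=square, texture=smooth}: weight = 7 — does not satisfy this, so Rejected.
{weight=8, shape=triangle, texture=matte}: weight = 8 — does not satisfy this, so Rejected.
{weight=18, shape=circle, texture=smooth}: weight = 18 — matches, so Accepted.
{weight=9, shape=hexagon, texture=glossy}: weight = 9 — does not satisfy this, so Rejected.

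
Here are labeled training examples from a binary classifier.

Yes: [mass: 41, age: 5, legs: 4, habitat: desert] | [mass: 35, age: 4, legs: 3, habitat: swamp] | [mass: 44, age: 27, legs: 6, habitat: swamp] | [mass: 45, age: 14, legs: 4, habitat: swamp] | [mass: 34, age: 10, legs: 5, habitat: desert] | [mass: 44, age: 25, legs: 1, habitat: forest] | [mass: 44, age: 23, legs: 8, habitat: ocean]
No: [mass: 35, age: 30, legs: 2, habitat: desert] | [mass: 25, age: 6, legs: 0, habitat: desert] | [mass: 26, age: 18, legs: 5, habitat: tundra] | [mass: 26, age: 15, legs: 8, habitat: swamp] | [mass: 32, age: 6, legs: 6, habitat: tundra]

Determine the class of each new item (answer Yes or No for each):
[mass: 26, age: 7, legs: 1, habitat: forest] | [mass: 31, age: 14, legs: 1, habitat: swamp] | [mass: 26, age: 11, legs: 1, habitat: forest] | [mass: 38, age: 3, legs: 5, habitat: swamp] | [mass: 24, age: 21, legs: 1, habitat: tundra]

Every 'Yes' example satisfies: mass ≥ 34 AND age ≤ 27. None of the 'No' examples do.
[mass: 26, age: 7, legs: 1, habitat: forest]: No (mass = 26, age = 7).
[mass: 31, age: 14, legs: 1, habitat: swamp]: No (mass = 31, age = 14).
[mass: 26, age: 11, legs: 1, habitat: forest]: No (mass = 26, age = 11).
[mass: 38, age: 3, legs: 5, habitat: swamp]: Yes (mass = 38, age = 3).
[mass: 24, age: 21, legs: 1, habitat: tundra]: No (mass = 24, age = 21).

No, No, No, Yes, No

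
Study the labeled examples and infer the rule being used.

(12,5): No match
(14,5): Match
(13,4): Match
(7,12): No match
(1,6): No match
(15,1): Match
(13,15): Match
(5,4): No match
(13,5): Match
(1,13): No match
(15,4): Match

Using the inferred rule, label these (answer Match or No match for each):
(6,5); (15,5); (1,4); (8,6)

No match, Match, No match, No match

One predicate separates the groups cleanly: first ≥ 13.
(6,5): first 6 — doesn't qualify, so No match. (15,5): first 15 — qualifies, so Match. (1,4): first 1 — doesn't qualify, so No match. (8,6): first 8 — doesn't qualify, so No match.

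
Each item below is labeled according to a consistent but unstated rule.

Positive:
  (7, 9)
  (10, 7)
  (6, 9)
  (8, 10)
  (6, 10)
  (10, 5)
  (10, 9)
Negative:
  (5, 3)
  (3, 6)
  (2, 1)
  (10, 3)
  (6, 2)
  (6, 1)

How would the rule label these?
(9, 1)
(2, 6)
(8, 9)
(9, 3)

'Positive' ⟺ sum ≥ 15.
Negative: (9, 1), since 9+1 = 10. Negative: (2, 6), since 2+6 = 8. Positive: (8, 9), since 8+9 = 17. Negative: (9, 3), since 9+3 = 12.

Negative, Negative, Positive, Negative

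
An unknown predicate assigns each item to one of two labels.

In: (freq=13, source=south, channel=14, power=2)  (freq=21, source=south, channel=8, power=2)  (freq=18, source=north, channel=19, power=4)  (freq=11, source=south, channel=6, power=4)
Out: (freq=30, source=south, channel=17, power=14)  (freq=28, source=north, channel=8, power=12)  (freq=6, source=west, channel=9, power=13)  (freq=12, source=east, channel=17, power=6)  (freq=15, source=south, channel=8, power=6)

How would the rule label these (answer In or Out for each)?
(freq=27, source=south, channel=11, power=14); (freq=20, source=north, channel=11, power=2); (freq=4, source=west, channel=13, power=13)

Every 'In' example satisfies: power ≤ 4. None of the 'Out' examples do.

Out, In, Out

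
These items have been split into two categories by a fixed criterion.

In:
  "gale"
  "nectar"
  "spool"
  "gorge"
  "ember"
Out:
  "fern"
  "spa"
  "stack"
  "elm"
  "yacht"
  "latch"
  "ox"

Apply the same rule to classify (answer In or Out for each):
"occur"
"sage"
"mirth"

One predicate separates the groups cleanly: has ≥ 2 vowels.
"occur" — 2 vowels, hence In.
"sage" — 2 vowels, hence In.
"mirth" — 1 vowel, hence Out.

In, In, Out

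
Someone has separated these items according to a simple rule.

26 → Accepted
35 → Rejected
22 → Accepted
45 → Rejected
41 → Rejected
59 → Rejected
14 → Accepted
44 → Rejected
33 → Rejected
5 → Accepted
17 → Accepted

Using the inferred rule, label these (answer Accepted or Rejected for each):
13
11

Accepted, Accepted

All 'Accepted' examples share one property — at most 26 — and every 'Rejected' example lacks it.
13: 13 ≤ 26 — passes, so Accepted. 11: 11 ≤ 26 — passes, so Accepted.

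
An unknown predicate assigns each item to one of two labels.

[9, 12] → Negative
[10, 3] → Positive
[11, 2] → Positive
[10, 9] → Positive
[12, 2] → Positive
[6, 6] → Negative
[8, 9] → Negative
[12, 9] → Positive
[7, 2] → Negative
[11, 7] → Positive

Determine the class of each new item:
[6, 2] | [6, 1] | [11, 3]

The distinguishing property — first ≥ 10 — holds for all the 'Positive' cases and none of the 'Negative' cases.

Negative, Negative, Positive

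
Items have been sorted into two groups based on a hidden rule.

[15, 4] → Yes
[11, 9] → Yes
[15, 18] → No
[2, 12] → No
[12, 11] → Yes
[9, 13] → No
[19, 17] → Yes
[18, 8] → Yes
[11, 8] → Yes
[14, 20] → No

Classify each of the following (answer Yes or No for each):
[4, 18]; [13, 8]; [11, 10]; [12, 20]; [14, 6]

The distinguishing property — first > second — holds for all the 'Yes' cases and none of the 'No' cases.
[4, 18] → 4 < 18 → No.
[13, 8] → 13 > 8 → Yes.
[11, 10] → 11 > 10 → Yes.
[12, 20] → 12 < 20 → No.
[14, 6] → 14 > 6 → Yes.

No, Yes, Yes, No, Yes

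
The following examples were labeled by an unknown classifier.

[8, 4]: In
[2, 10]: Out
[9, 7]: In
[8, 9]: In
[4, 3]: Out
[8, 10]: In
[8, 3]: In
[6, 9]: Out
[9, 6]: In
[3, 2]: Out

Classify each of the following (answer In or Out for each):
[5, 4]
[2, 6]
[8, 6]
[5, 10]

Out, Out, In, Out

The pattern is that an item is 'In' exactly when: first ≥ 7.
Out: [5, 4], since first 5.
Out: [2, 6], since first 2.
In: [8, 6], since first 8.
Out: [5, 10], since first 5.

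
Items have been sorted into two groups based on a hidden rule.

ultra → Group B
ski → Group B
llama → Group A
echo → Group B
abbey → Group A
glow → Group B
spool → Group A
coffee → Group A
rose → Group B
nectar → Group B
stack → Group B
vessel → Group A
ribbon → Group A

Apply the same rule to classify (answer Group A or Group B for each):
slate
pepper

The simplest hypothesis consistent with all the labels is: has a double letter.
slate: Group B (no doubled letter).
pepper: Group A ('pp' doubled).

Group B, Group A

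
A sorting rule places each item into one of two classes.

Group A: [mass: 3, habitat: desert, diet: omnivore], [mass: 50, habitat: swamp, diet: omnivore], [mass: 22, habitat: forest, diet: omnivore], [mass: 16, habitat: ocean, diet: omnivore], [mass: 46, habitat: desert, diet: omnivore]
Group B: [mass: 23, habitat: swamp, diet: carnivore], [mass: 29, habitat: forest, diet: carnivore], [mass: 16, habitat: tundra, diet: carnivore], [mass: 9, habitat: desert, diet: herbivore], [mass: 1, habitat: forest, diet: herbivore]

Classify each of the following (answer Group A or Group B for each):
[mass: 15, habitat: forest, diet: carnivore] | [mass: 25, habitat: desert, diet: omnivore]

The rule appears to be: diet is omnivore.

Group B, Group A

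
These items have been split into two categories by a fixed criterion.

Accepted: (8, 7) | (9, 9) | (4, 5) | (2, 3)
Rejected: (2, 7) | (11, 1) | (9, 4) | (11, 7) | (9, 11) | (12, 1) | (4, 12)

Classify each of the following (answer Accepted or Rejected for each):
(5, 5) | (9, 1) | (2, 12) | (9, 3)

Accepted, Rejected, Rejected, Rejected

'Accepted' ⟺ |first − second| ≤ 1.
(5, 5): |5−5| = 0, qualifies → Accepted.
(9, 1): |9−1| = 8, does not pass → Rejected.
(2, 12): |2−12| = 10, does not pass → Rejected.
(9, 3): |9−3| = 6, does not pass → Rejected.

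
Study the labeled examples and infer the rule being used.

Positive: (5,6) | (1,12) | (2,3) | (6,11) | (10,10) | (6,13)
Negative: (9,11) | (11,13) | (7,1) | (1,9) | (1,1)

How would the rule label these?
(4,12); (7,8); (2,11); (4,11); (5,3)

Checking candidate rules against both groups, what survives is: product is even.
(4,12): 4·12 = 48, meets the rule → Positive. (7,8): 7·8 = 56, meets the rule → Positive. (2,11): 2·11 = 22, meets the rule → Positive. (4,11): 4·11 = 44, meets the rule → Positive. (5,3): 5·3 = 15, lacks this property → Negative.

Positive, Positive, Positive, Positive, Negative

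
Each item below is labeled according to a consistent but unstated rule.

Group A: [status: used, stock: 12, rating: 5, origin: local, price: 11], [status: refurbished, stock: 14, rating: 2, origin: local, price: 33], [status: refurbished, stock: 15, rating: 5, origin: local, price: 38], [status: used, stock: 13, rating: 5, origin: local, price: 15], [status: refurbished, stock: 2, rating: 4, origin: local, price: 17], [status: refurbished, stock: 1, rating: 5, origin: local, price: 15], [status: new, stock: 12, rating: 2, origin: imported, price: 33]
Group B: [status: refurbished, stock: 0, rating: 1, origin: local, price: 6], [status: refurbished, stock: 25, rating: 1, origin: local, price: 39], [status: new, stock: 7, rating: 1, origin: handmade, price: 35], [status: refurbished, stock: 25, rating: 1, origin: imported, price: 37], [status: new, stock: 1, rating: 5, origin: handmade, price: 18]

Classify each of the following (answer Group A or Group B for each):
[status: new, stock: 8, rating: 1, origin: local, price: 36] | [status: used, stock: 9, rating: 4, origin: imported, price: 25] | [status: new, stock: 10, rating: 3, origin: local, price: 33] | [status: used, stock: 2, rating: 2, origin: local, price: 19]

Group B, Group A, Group A, Group A

The pattern is that an item is 'Group A' exactly when: price ≠ 18 AND rating ≥ 2.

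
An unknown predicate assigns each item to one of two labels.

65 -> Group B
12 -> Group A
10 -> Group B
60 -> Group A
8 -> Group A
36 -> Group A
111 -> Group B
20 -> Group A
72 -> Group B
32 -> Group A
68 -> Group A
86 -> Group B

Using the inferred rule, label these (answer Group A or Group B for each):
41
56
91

Group B, Group A, Group B

All 'Group A' examples share one property — multiple of 4 AND at most 68 — and every 'Group B' example lacks it.
41 — 41 = 4·10 + 1, 41 ≤ 68, hence Group B. 56 — 56 = 4·14, 56 ≤ 68, hence Group A. 91 — 91 = 4·22 + 3, 91 > 68, hence Group B.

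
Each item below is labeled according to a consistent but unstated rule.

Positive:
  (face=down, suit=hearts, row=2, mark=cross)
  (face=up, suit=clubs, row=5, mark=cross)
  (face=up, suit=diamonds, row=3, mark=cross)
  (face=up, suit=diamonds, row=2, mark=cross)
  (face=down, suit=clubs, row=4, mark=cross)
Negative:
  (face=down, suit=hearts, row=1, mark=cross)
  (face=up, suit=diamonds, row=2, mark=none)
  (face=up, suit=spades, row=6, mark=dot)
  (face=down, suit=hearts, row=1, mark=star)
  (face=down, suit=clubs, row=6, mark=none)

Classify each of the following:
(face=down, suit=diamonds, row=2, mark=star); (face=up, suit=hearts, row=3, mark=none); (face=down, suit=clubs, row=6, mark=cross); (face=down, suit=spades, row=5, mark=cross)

Negative, Negative, Positive, Positive

The common property of the 'Positive' items is: mark is cross AND row ≥ 2. No 'Negative' item has it.
(face=down, suit=diamonds, row=2, mark=star) → mark is star, row = 2 → Negative. (face=up, suit=hearts, row=3, mark=none) → mark is none, row = 3 → Negative. (face=down, suit=clubs, row=6, mark=cross) → mark is cross, row = 6 → Positive. (face=down, suit=spades, row=5, mark=cross) → mark is cross, row = 5 → Positive.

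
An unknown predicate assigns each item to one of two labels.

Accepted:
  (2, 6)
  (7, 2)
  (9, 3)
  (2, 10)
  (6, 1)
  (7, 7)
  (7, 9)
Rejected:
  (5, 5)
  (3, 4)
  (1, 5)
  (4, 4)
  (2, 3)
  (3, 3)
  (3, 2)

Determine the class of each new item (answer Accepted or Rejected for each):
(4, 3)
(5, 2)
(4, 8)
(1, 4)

Rejected, Rejected, Accepted, Rejected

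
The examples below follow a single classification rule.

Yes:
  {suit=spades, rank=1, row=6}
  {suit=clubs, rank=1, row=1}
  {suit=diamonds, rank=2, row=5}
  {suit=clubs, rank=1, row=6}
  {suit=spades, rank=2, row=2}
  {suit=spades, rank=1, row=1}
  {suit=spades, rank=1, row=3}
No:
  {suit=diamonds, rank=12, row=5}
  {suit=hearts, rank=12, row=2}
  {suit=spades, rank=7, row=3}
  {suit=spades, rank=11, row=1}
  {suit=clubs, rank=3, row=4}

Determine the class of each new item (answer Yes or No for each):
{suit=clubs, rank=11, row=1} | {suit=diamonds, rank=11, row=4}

Every 'Yes' example satisfies: rank ≤ 2. None of the 'No' examples do.

No, No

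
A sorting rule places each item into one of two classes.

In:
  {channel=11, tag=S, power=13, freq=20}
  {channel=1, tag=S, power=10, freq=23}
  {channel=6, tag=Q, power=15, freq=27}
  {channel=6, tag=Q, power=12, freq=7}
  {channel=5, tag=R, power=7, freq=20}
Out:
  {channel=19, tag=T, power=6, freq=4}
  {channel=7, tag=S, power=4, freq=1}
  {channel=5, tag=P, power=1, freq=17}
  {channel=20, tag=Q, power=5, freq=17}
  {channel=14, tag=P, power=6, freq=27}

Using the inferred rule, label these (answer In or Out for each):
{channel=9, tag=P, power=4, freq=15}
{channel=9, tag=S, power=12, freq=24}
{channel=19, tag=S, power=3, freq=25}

Out, In, Out

The classifier is using: power ≥ 7.
{channel=9, tag=P, power=4, freq=15}: power = 4 — doesn't match, so Out. {channel=9, tag=S, power=12, freq=24}: power = 12 — passes, so In. {channel=19, tag=S, power=3, freq=25}: power = 3 — doesn't match, so Out.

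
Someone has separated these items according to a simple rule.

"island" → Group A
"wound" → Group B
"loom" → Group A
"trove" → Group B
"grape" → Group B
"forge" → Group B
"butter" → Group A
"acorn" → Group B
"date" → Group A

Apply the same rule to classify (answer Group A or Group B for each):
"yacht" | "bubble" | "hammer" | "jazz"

The pattern is that an item is 'Group A' exactly when: even length.
"yacht": Group B (length 5). "bubble": Group A (length 6). "hammer": Group A (length 6). "jazz": Group A (length 4).

Group B, Group A, Group A, Group A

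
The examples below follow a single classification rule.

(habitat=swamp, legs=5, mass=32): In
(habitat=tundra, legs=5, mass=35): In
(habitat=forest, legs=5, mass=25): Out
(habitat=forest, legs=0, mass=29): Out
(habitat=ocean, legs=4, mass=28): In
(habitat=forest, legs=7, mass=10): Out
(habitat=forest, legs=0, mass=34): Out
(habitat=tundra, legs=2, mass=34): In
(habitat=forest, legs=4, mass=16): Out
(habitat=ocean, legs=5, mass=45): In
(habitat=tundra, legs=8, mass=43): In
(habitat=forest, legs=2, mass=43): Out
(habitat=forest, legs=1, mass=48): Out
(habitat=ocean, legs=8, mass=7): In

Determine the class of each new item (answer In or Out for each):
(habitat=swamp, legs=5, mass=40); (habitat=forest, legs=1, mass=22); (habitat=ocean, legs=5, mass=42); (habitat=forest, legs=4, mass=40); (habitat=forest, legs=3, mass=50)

Comparing the two groups points to one rule — habitat is not forest.
(habitat=swamp, legs=5, mass=40) — habitat is swamp, hence In. (habitat=forest, legs=1, mass=22) — habitat is forest, hence Out. (habitat=ocean, legs=5, mass=42) — habitat is ocean, hence In. (habitat=forest, legs=4, mass=40) — habitat is forest, hence Out. (habitat=forest, legs=3, mass=50) — habitat is forest, hence Out.

In, Out, In, Out, Out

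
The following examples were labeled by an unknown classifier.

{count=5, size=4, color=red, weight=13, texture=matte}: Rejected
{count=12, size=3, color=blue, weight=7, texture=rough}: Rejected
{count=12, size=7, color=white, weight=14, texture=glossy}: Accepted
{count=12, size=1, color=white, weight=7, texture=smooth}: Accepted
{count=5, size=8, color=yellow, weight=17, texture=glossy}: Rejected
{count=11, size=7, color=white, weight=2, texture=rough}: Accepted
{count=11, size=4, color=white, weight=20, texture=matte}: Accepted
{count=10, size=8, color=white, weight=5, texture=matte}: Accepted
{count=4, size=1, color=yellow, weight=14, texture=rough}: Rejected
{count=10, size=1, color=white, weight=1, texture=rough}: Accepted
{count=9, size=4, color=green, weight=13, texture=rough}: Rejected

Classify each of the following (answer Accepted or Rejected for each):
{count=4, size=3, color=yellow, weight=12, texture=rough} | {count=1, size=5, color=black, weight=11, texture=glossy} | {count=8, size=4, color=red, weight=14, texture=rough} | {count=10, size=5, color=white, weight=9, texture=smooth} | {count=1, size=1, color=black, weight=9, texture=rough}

'Accepted' ⟺ color is white.
{count=4, size=3, color=yellow, weight=12, texture=rough}: color is yellow — lacks this property, so Rejected. {count=1, size=5, color=black, weight=11, texture=glossy}: color is black — lacks this property, so Rejected. {count=8, size=4, color=red, weight=14, texture=rough}: color is red — lacks this property, so Rejected. {count=10, size=5, color=white, weight=9, texture=smooth}: color is white — fits, so Accepted. {count=1, size=1, color=black, weight=9, texture=rough}: color is black — lacks this property, so Rejected.

Rejected, Rejected, Rejected, Accepted, Rejected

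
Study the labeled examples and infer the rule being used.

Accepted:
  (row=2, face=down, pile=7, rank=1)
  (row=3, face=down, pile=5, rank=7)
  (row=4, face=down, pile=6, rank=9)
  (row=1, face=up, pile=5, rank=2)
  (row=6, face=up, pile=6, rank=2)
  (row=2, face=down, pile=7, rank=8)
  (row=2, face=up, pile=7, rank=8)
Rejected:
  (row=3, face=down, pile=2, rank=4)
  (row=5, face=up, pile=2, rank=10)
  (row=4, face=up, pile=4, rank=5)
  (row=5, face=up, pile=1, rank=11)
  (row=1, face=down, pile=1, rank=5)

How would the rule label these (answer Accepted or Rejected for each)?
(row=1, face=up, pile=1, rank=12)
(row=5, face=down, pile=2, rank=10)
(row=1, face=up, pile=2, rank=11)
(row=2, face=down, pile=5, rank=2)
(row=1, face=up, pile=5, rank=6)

Rule: pile ≥ 5. This holds for each 'Accepted' example and fails for each 'Rejected' one.
(row=1, face=up, pile=1, rank=12): pile = 1 — fails this test, so Rejected. (row=5, face=down, pile=2, rank=10): pile = 2 — fails this test, so Rejected. (row=1, face=up, pile=2, rank=11): pile = 2 — fails this test, so Rejected. (row=2, face=down, pile=5, rank=2): pile = 5 — passes, so Accepted. (row=1, face=up, pile=5, rank=6): pile = 5 — passes, so Accepted.

Rejected, Rejected, Rejected, Accepted, Accepted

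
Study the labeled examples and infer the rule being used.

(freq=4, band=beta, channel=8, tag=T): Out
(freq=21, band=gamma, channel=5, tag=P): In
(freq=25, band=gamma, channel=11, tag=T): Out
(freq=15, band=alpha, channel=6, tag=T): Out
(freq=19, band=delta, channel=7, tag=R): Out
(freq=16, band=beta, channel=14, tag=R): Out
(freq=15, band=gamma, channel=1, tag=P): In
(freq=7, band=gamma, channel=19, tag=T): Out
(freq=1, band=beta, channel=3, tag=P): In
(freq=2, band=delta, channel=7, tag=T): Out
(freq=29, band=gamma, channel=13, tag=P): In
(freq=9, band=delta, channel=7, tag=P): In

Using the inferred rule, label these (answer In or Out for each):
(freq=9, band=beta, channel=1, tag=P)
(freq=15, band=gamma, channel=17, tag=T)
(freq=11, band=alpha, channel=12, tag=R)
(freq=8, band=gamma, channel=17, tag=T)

The common property of the 'In' items is: tag is P. No 'Out' item has it.
(freq=9, band=beta, channel=1, tag=P): tag is P — satisfies this, so In. (freq=15, band=gamma, channel=17, tag=T): tag is T — fails this test, so Out. (freq=11, band=alpha, channel=12, tag=R): tag is R — fails this test, so Out. (freq=8, band=gamma, channel=17, tag=T): tag is T — fails this test, so Out.

In, Out, Out, Out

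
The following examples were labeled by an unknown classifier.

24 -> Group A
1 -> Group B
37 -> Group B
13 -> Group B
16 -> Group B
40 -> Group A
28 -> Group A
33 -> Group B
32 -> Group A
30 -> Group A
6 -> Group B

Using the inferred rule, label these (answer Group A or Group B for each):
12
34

Group B, Group A

A rule that fits every label: even AND at least 24 — true of each 'Group A' example, false of each 'Group B' one.
12: 12 is even, 12 < 24 — lacks this property, so Group B.
34: 34 is even, 34 ≥ 24 — matches, so Group A.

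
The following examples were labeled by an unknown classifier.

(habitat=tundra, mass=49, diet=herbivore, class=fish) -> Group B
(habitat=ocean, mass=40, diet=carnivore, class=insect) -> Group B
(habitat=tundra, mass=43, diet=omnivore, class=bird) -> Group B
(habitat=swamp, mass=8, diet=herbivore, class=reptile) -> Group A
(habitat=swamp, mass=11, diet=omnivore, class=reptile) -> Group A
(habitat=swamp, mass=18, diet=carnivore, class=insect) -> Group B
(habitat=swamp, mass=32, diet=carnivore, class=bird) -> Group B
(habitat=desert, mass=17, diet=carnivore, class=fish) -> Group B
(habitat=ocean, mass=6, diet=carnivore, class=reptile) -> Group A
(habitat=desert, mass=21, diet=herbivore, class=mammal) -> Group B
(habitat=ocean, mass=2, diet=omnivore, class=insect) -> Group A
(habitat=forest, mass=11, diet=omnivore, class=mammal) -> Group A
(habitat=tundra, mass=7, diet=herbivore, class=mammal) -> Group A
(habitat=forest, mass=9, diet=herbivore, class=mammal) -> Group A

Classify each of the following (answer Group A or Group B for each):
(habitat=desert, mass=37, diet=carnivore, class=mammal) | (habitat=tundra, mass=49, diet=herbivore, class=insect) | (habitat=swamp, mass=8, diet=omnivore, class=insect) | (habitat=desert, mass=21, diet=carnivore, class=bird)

The rule appears to be: mass ≤ 11.
(habitat=desert, mass=37, diet=carnivore, class=mammal): mass = 37 — lacks this property, so Group B. (habitat=tundra, mass=49, diet=herbivore, class=insect): mass = 49 — lacks this property, so Group B. (habitat=swamp, mass=8, diet=omnivore, class=insect): mass = 8 — passes, so Group A. (habitat=desert, mass=21, diet=carnivore, class=bird): mass = 21 — lacks this property, so Group B.

Group B, Group B, Group A, Group B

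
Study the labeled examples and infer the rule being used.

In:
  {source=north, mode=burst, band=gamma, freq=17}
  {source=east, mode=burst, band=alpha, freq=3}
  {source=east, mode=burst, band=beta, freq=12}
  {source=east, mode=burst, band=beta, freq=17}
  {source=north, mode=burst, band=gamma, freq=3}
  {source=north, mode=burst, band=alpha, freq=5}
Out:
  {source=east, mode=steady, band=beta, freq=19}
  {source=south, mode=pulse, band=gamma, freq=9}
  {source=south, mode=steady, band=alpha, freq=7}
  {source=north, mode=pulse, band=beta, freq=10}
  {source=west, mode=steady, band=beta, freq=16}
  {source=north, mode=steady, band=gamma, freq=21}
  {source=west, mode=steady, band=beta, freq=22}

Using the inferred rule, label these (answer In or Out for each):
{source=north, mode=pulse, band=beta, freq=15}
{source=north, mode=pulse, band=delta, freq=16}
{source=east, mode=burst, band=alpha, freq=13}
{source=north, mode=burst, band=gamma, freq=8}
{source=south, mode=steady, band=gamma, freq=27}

Out, Out, In, In, Out

Comparing the two groups points to one rule — mode is burst.
{source=north, mode=pulse, band=beta, freq=15} → mode is pulse → Out.
{source=north, mode=pulse, band=delta, freq=16} → mode is pulse → Out.
{source=east, mode=burst, band=alpha, freq=13} → mode is burst → In.
{source=north, mode=burst, band=gamma, freq=8} → mode is burst → In.
{source=south, mode=steady, band=gamma, freq=27} → mode is steady → Out.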